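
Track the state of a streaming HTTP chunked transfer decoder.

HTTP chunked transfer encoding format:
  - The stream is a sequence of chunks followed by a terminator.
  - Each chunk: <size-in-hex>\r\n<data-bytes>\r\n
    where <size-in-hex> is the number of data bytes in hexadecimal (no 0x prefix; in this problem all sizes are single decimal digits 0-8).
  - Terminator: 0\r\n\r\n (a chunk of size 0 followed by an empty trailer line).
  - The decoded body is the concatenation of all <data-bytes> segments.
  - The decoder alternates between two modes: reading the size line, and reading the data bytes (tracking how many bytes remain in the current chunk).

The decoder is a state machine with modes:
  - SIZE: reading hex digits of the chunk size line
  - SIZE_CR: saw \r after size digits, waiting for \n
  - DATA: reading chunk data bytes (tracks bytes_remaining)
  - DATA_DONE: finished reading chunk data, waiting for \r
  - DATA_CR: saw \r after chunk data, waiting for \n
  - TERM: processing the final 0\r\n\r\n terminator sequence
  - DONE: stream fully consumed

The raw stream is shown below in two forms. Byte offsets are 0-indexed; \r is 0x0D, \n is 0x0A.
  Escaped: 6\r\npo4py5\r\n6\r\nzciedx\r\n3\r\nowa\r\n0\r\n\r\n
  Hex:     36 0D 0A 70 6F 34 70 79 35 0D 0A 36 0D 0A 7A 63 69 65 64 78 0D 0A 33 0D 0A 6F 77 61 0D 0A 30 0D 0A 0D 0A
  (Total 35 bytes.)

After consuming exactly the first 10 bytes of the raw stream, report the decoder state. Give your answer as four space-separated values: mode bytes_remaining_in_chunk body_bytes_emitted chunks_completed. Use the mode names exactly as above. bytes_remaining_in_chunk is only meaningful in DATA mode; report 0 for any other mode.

Byte 0 = '6': mode=SIZE remaining=0 emitted=0 chunks_done=0
Byte 1 = 0x0D: mode=SIZE_CR remaining=0 emitted=0 chunks_done=0
Byte 2 = 0x0A: mode=DATA remaining=6 emitted=0 chunks_done=0
Byte 3 = 'p': mode=DATA remaining=5 emitted=1 chunks_done=0
Byte 4 = 'o': mode=DATA remaining=4 emitted=2 chunks_done=0
Byte 5 = '4': mode=DATA remaining=3 emitted=3 chunks_done=0
Byte 6 = 'p': mode=DATA remaining=2 emitted=4 chunks_done=0
Byte 7 = 'y': mode=DATA remaining=1 emitted=5 chunks_done=0
Byte 8 = '5': mode=DATA_DONE remaining=0 emitted=6 chunks_done=0
Byte 9 = 0x0D: mode=DATA_CR remaining=0 emitted=6 chunks_done=0

Answer: DATA_CR 0 6 0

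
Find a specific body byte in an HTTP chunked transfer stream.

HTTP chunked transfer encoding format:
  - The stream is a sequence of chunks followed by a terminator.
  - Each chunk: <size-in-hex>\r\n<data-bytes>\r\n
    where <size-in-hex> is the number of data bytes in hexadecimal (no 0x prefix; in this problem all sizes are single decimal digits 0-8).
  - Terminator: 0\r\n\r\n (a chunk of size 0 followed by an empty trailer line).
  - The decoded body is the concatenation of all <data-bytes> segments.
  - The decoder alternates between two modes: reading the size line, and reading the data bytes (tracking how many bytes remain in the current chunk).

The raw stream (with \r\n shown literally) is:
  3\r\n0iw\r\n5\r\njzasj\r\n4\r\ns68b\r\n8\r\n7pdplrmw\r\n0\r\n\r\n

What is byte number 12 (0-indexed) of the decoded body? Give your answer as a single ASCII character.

Chunk 1: stream[0..1]='3' size=0x3=3, data at stream[3..6]='0iw' -> body[0..3], body so far='0iw'
Chunk 2: stream[8..9]='5' size=0x5=5, data at stream[11..16]='jzasj' -> body[3..8], body so far='0iwjzasj'
Chunk 3: stream[18..19]='4' size=0x4=4, data at stream[21..25]='s68b' -> body[8..12], body so far='0iwjzasjs68b'
Chunk 4: stream[27..28]='8' size=0x8=8, data at stream[30..38]='7pdplrmw' -> body[12..20], body so far='0iwjzasjs68b7pdplrmw'
Chunk 5: stream[40..41]='0' size=0 (terminator). Final body='0iwjzasjs68b7pdplrmw' (20 bytes)
Body byte 12 = '7'

Answer: 7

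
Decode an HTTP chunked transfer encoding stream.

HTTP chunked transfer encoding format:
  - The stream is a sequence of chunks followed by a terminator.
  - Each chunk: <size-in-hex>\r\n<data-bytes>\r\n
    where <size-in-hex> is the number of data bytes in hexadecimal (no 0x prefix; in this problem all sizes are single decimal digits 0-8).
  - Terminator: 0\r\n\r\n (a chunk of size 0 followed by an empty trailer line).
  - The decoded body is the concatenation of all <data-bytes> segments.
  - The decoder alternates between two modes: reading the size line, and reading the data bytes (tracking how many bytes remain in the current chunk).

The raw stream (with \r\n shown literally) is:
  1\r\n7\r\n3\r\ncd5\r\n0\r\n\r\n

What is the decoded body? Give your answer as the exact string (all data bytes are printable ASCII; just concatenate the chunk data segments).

Answer: 7cd5

Derivation:
Chunk 1: stream[0..1]='1' size=0x1=1, data at stream[3..4]='7' -> body[0..1], body so far='7'
Chunk 2: stream[6..7]='3' size=0x3=3, data at stream[9..12]='cd5' -> body[1..4], body so far='7cd5'
Chunk 3: stream[14..15]='0' size=0 (terminator). Final body='7cd5' (4 bytes)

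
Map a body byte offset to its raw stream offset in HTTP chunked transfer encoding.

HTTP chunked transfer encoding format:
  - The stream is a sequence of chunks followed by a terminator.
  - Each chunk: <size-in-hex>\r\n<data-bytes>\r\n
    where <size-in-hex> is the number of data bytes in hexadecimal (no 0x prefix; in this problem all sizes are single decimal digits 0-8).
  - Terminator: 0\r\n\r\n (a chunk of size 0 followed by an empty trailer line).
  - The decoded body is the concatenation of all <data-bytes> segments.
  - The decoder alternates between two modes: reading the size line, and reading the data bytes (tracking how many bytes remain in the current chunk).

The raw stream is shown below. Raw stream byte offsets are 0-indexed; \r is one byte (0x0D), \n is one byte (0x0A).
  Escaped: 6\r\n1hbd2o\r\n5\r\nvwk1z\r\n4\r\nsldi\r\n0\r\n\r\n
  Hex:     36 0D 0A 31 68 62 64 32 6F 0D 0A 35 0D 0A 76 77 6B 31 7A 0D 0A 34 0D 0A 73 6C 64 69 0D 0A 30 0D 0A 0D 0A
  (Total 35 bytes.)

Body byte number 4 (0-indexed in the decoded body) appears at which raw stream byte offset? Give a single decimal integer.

Chunk 1: stream[0..1]='6' size=0x6=6, data at stream[3..9]='1hbd2o' -> body[0..6], body so far='1hbd2o'
Chunk 2: stream[11..12]='5' size=0x5=5, data at stream[14..19]='vwk1z' -> body[6..11], body so far='1hbd2ovwk1z'
Chunk 3: stream[21..22]='4' size=0x4=4, data at stream[24..28]='sldi' -> body[11..15], body so far='1hbd2ovwk1zsldi'
Chunk 4: stream[30..31]='0' size=0 (terminator). Final body='1hbd2ovwk1zsldi' (15 bytes)
Body byte 4 at stream offset 7

Answer: 7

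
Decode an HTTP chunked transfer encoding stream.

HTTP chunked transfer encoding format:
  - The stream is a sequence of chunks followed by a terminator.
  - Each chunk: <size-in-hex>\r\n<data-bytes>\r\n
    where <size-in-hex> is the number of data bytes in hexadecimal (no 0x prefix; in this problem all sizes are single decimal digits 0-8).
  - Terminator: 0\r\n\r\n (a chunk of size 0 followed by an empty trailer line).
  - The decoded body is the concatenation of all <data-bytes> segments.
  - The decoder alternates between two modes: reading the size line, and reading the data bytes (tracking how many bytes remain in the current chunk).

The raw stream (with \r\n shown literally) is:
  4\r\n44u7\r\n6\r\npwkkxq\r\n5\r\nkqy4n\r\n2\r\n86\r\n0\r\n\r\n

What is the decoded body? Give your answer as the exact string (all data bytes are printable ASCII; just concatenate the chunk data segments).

Chunk 1: stream[0..1]='4' size=0x4=4, data at stream[3..7]='44u7' -> body[0..4], body so far='44u7'
Chunk 2: stream[9..10]='6' size=0x6=6, data at stream[12..18]='pwkkxq' -> body[4..10], body so far='44u7pwkkxq'
Chunk 3: stream[20..21]='5' size=0x5=5, data at stream[23..28]='kqy4n' -> body[10..15], body so far='44u7pwkkxqkqy4n'
Chunk 4: stream[30..31]='2' size=0x2=2, data at stream[33..35]='86' -> body[15..17], body so far='44u7pwkkxqkqy4n86'
Chunk 5: stream[37..38]='0' size=0 (terminator). Final body='44u7pwkkxqkqy4n86' (17 bytes)

Answer: 44u7pwkkxqkqy4n86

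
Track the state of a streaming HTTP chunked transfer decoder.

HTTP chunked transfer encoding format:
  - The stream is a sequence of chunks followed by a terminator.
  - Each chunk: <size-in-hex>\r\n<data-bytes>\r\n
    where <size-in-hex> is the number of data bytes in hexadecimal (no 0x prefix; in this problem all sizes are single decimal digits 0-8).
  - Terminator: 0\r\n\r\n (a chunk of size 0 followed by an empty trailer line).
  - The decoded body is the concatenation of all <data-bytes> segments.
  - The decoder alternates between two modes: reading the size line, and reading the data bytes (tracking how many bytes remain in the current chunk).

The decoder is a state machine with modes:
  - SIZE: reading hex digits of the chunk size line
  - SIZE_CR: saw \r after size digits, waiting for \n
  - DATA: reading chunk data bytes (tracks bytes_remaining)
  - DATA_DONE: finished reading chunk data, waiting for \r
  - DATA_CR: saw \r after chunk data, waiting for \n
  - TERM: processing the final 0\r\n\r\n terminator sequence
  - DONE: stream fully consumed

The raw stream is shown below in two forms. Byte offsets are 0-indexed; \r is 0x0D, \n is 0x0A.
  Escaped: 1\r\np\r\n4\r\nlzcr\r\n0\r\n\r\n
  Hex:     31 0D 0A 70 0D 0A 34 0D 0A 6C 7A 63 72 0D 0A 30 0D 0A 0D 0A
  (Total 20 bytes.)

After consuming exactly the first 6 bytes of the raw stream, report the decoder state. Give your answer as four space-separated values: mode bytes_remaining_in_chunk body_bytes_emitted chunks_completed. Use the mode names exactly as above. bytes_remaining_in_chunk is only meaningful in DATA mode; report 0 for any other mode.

Byte 0 = '1': mode=SIZE remaining=0 emitted=0 chunks_done=0
Byte 1 = 0x0D: mode=SIZE_CR remaining=0 emitted=0 chunks_done=0
Byte 2 = 0x0A: mode=DATA remaining=1 emitted=0 chunks_done=0
Byte 3 = 'p': mode=DATA_DONE remaining=0 emitted=1 chunks_done=0
Byte 4 = 0x0D: mode=DATA_CR remaining=0 emitted=1 chunks_done=0
Byte 5 = 0x0A: mode=SIZE remaining=0 emitted=1 chunks_done=1

Answer: SIZE 0 1 1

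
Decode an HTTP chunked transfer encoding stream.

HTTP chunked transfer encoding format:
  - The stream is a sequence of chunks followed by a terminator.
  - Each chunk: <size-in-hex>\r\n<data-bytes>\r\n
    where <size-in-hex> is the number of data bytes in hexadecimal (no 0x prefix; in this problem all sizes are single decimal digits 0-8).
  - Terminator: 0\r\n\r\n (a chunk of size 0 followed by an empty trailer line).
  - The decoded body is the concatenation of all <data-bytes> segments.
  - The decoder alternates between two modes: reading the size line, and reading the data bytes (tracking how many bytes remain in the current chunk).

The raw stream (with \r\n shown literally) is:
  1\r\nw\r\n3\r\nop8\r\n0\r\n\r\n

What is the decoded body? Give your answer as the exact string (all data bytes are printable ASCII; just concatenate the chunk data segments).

Answer: wop8

Derivation:
Chunk 1: stream[0..1]='1' size=0x1=1, data at stream[3..4]='w' -> body[0..1], body so far='w'
Chunk 2: stream[6..7]='3' size=0x3=3, data at stream[9..12]='op8' -> body[1..4], body so far='wop8'
Chunk 3: stream[14..15]='0' size=0 (terminator). Final body='wop8' (4 bytes)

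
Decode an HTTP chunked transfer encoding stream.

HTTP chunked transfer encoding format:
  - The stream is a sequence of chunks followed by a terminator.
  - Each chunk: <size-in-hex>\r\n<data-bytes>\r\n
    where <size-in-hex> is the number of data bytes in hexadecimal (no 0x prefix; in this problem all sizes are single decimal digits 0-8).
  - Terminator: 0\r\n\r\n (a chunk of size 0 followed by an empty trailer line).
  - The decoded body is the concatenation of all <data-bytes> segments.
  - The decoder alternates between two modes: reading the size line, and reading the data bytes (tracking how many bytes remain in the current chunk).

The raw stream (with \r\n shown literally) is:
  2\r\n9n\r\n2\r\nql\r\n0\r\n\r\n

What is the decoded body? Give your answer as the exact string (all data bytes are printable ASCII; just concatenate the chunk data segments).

Answer: 9nql

Derivation:
Chunk 1: stream[0..1]='2' size=0x2=2, data at stream[3..5]='9n' -> body[0..2], body so far='9n'
Chunk 2: stream[7..8]='2' size=0x2=2, data at stream[10..12]='ql' -> body[2..4], body so far='9nql'
Chunk 3: stream[14..15]='0' size=0 (terminator). Final body='9nql' (4 bytes)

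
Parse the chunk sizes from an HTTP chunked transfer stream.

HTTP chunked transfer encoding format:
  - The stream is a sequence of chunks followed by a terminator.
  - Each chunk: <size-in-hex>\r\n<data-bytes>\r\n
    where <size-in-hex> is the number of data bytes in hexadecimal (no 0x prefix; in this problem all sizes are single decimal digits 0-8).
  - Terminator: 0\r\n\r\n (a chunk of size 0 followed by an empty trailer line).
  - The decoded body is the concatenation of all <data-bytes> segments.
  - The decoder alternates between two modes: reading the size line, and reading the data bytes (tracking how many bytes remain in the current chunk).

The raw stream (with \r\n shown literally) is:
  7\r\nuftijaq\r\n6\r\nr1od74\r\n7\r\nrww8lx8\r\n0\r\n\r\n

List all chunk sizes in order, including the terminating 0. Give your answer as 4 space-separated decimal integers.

Chunk 1: stream[0..1]='7' size=0x7=7, data at stream[3..10]='uftijaq' -> body[0..7], body so far='uftijaq'
Chunk 2: stream[12..13]='6' size=0x6=6, data at stream[15..21]='r1od74' -> body[7..13], body so far='uftijaqr1od74'
Chunk 3: stream[23..24]='7' size=0x7=7, data at stream[26..33]='rww8lx8' -> body[13..20], body so far='uftijaqr1od74rww8lx8'
Chunk 4: stream[35..36]='0' size=0 (terminator). Final body='uftijaqr1od74rww8lx8' (20 bytes)

Answer: 7 6 7 0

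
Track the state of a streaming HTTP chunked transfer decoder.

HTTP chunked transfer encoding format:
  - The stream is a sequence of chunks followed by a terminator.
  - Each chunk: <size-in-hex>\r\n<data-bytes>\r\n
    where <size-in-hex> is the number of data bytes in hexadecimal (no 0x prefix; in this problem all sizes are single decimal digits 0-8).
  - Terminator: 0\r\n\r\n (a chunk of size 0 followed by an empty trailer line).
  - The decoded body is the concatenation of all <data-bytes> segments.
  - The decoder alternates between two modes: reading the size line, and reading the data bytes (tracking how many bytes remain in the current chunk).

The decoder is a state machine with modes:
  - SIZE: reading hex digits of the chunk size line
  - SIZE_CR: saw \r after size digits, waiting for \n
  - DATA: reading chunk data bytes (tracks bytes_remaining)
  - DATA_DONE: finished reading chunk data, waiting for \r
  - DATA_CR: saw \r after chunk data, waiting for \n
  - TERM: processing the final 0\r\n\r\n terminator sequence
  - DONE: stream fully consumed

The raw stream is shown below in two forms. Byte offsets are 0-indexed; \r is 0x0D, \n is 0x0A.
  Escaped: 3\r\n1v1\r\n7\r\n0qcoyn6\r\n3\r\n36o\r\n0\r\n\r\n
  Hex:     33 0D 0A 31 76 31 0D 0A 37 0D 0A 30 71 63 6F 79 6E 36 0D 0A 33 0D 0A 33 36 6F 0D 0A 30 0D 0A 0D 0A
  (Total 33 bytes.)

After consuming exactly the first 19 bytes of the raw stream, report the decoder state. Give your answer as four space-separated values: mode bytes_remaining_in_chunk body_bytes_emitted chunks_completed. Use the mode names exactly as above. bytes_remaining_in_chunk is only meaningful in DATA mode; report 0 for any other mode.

Byte 0 = '3': mode=SIZE remaining=0 emitted=0 chunks_done=0
Byte 1 = 0x0D: mode=SIZE_CR remaining=0 emitted=0 chunks_done=0
Byte 2 = 0x0A: mode=DATA remaining=3 emitted=0 chunks_done=0
Byte 3 = '1': mode=DATA remaining=2 emitted=1 chunks_done=0
Byte 4 = 'v': mode=DATA remaining=1 emitted=2 chunks_done=0
Byte 5 = '1': mode=DATA_DONE remaining=0 emitted=3 chunks_done=0
Byte 6 = 0x0D: mode=DATA_CR remaining=0 emitted=3 chunks_done=0
Byte 7 = 0x0A: mode=SIZE remaining=0 emitted=3 chunks_done=1
Byte 8 = '7': mode=SIZE remaining=0 emitted=3 chunks_done=1
Byte 9 = 0x0D: mode=SIZE_CR remaining=0 emitted=3 chunks_done=1
Byte 10 = 0x0A: mode=DATA remaining=7 emitted=3 chunks_done=1
Byte 11 = '0': mode=DATA remaining=6 emitted=4 chunks_done=1
Byte 12 = 'q': mode=DATA remaining=5 emitted=5 chunks_done=1
Byte 13 = 'c': mode=DATA remaining=4 emitted=6 chunks_done=1
Byte 14 = 'o': mode=DATA remaining=3 emitted=7 chunks_done=1
Byte 15 = 'y': mode=DATA remaining=2 emitted=8 chunks_done=1
Byte 16 = 'n': mode=DATA remaining=1 emitted=9 chunks_done=1
Byte 17 = '6': mode=DATA_DONE remaining=0 emitted=10 chunks_done=1
Byte 18 = 0x0D: mode=DATA_CR remaining=0 emitted=10 chunks_done=1

Answer: DATA_CR 0 10 1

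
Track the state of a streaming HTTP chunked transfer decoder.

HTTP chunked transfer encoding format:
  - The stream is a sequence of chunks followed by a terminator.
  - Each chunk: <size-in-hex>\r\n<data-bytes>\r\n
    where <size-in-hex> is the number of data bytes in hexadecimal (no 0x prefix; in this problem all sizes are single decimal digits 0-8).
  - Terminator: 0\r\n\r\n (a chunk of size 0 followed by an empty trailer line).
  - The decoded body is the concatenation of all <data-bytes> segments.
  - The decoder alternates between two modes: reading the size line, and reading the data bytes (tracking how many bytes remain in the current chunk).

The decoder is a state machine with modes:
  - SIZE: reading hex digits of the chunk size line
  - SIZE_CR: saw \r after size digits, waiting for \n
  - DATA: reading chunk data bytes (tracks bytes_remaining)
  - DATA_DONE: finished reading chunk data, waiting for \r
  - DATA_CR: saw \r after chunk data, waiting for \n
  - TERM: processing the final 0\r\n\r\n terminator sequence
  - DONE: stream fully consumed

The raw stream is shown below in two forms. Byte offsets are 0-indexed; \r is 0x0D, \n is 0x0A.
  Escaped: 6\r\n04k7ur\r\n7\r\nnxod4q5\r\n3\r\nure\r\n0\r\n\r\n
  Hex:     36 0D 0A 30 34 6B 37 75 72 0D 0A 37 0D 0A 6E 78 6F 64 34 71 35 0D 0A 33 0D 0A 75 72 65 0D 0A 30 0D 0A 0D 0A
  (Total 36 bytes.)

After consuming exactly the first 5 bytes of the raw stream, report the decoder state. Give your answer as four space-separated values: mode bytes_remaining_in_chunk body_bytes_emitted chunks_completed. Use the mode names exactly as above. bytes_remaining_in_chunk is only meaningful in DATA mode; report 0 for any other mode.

Byte 0 = '6': mode=SIZE remaining=0 emitted=0 chunks_done=0
Byte 1 = 0x0D: mode=SIZE_CR remaining=0 emitted=0 chunks_done=0
Byte 2 = 0x0A: mode=DATA remaining=6 emitted=0 chunks_done=0
Byte 3 = '0': mode=DATA remaining=5 emitted=1 chunks_done=0
Byte 4 = '4': mode=DATA remaining=4 emitted=2 chunks_done=0

Answer: DATA 4 2 0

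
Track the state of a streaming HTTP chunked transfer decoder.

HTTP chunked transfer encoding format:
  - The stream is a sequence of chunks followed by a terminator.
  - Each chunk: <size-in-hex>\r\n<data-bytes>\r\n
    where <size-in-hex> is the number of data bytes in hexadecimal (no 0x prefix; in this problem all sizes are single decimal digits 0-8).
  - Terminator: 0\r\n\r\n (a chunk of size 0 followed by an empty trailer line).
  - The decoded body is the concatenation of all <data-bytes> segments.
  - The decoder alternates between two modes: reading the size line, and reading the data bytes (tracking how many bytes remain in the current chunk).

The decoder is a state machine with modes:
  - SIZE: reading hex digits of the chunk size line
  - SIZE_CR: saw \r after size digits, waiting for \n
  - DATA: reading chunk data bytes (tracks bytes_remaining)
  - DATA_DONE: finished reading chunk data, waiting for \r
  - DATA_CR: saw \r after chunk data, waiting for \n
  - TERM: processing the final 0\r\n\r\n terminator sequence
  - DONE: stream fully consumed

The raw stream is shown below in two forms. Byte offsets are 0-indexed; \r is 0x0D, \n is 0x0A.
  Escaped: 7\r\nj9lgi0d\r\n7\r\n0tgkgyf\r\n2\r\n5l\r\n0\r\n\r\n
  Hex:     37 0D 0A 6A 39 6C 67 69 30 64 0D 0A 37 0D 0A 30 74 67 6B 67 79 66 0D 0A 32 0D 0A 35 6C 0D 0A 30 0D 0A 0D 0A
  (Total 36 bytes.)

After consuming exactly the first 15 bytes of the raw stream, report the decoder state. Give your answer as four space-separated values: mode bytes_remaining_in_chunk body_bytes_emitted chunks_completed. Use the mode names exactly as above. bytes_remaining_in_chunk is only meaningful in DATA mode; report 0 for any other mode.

Byte 0 = '7': mode=SIZE remaining=0 emitted=0 chunks_done=0
Byte 1 = 0x0D: mode=SIZE_CR remaining=0 emitted=0 chunks_done=0
Byte 2 = 0x0A: mode=DATA remaining=7 emitted=0 chunks_done=0
Byte 3 = 'j': mode=DATA remaining=6 emitted=1 chunks_done=0
Byte 4 = '9': mode=DATA remaining=5 emitted=2 chunks_done=0
Byte 5 = 'l': mode=DATA remaining=4 emitted=3 chunks_done=0
Byte 6 = 'g': mode=DATA remaining=3 emitted=4 chunks_done=0
Byte 7 = 'i': mode=DATA remaining=2 emitted=5 chunks_done=0
Byte 8 = '0': mode=DATA remaining=1 emitted=6 chunks_done=0
Byte 9 = 'd': mode=DATA_DONE remaining=0 emitted=7 chunks_done=0
Byte 10 = 0x0D: mode=DATA_CR remaining=0 emitted=7 chunks_done=0
Byte 11 = 0x0A: mode=SIZE remaining=0 emitted=7 chunks_done=1
Byte 12 = '7': mode=SIZE remaining=0 emitted=7 chunks_done=1
Byte 13 = 0x0D: mode=SIZE_CR remaining=0 emitted=7 chunks_done=1
Byte 14 = 0x0A: mode=DATA remaining=7 emitted=7 chunks_done=1

Answer: DATA 7 7 1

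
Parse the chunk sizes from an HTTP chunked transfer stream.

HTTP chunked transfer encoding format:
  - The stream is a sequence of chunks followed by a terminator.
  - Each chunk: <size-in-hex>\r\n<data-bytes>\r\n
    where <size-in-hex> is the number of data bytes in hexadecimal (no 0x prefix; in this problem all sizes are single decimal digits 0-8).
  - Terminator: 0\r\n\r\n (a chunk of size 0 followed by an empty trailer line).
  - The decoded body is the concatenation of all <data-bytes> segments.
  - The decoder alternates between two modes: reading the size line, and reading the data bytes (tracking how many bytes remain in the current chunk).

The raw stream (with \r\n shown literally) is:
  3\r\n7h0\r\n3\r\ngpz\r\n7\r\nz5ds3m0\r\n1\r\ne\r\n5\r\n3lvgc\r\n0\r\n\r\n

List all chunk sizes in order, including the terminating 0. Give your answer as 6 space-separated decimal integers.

Answer: 3 3 7 1 5 0

Derivation:
Chunk 1: stream[0..1]='3' size=0x3=3, data at stream[3..6]='7h0' -> body[0..3], body so far='7h0'
Chunk 2: stream[8..9]='3' size=0x3=3, data at stream[11..14]='gpz' -> body[3..6], body so far='7h0gpz'
Chunk 3: stream[16..17]='7' size=0x7=7, data at stream[19..26]='z5ds3m0' -> body[6..13], body so far='7h0gpzz5ds3m0'
Chunk 4: stream[28..29]='1' size=0x1=1, data at stream[31..32]='e' -> body[13..14], body so far='7h0gpzz5ds3m0e'
Chunk 5: stream[34..35]='5' size=0x5=5, data at stream[37..42]='3lvgc' -> body[14..19], body so far='7h0gpzz5ds3m0e3lvgc'
Chunk 6: stream[44..45]='0' size=0 (terminator). Final body='7h0gpzz5ds3m0e3lvgc' (19 bytes)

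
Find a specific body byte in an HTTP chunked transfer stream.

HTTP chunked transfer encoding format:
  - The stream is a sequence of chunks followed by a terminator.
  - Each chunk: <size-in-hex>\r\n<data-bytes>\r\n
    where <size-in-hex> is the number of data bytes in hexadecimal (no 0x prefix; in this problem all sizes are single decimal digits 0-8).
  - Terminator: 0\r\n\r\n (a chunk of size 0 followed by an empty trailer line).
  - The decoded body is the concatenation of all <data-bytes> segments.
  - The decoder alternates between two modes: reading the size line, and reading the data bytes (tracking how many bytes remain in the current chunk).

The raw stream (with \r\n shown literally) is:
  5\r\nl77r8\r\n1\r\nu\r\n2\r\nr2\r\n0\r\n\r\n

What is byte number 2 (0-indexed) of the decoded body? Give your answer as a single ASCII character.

Chunk 1: stream[0..1]='5' size=0x5=5, data at stream[3..8]='l77r8' -> body[0..5], body so far='l77r8'
Chunk 2: stream[10..11]='1' size=0x1=1, data at stream[13..14]='u' -> body[5..6], body so far='l77r8u'
Chunk 3: stream[16..17]='2' size=0x2=2, data at stream[19..21]='r2' -> body[6..8], body so far='l77r8ur2'
Chunk 4: stream[23..24]='0' size=0 (terminator). Final body='l77r8ur2' (8 bytes)
Body byte 2 = '7'

Answer: 7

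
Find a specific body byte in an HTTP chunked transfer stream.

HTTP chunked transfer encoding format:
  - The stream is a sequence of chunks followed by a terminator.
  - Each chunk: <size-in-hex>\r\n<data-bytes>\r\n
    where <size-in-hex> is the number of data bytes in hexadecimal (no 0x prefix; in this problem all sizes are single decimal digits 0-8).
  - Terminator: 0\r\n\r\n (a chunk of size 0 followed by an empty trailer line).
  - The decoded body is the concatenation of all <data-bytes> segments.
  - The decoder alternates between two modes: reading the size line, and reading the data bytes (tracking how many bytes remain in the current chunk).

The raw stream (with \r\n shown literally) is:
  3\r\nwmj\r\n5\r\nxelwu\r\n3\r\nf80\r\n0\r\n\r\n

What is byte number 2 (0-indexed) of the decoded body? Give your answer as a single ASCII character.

Chunk 1: stream[0..1]='3' size=0x3=3, data at stream[3..6]='wmj' -> body[0..3], body so far='wmj'
Chunk 2: stream[8..9]='5' size=0x5=5, data at stream[11..16]='xelwu' -> body[3..8], body so far='wmjxelwu'
Chunk 3: stream[18..19]='3' size=0x3=3, data at stream[21..24]='f80' -> body[8..11], body so far='wmjxelwuf80'
Chunk 4: stream[26..27]='0' size=0 (terminator). Final body='wmjxelwuf80' (11 bytes)
Body byte 2 = 'j'

Answer: j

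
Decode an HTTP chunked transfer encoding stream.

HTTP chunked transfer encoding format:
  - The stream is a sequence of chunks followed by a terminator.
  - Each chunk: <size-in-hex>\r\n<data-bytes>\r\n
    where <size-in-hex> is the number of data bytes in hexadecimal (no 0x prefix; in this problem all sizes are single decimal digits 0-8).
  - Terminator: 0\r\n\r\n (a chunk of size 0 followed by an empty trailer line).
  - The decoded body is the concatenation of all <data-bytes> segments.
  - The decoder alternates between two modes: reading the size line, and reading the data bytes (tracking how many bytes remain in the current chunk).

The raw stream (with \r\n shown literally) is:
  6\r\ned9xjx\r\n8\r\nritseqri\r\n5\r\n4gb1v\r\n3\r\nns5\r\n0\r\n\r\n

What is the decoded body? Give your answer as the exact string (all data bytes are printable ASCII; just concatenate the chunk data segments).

Answer: ed9xjxritseqri4gb1vns5

Derivation:
Chunk 1: stream[0..1]='6' size=0x6=6, data at stream[3..9]='ed9xjx' -> body[0..6], body so far='ed9xjx'
Chunk 2: stream[11..12]='8' size=0x8=8, data at stream[14..22]='ritseqri' -> body[6..14], body so far='ed9xjxritseqri'
Chunk 3: stream[24..25]='5' size=0x5=5, data at stream[27..32]='4gb1v' -> body[14..19], body so far='ed9xjxritseqri4gb1v'
Chunk 4: stream[34..35]='3' size=0x3=3, data at stream[37..40]='ns5' -> body[19..22], body so far='ed9xjxritseqri4gb1vns5'
Chunk 5: stream[42..43]='0' size=0 (terminator). Final body='ed9xjxritseqri4gb1vns5' (22 bytes)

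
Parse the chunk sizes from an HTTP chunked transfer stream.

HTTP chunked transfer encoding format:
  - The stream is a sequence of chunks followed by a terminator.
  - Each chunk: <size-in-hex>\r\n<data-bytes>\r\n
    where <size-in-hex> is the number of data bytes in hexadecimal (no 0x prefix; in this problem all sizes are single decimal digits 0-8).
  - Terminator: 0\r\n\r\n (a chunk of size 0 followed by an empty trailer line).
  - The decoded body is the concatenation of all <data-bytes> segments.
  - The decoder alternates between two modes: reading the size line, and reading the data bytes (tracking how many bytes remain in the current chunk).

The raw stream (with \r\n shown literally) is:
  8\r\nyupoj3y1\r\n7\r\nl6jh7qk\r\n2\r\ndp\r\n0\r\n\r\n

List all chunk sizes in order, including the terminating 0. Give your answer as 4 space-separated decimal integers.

Answer: 8 7 2 0

Derivation:
Chunk 1: stream[0..1]='8' size=0x8=8, data at stream[3..11]='yupoj3y1' -> body[0..8], body so far='yupoj3y1'
Chunk 2: stream[13..14]='7' size=0x7=7, data at stream[16..23]='l6jh7qk' -> body[8..15], body so far='yupoj3y1l6jh7qk'
Chunk 3: stream[25..26]='2' size=0x2=2, data at stream[28..30]='dp' -> body[15..17], body so far='yupoj3y1l6jh7qkdp'
Chunk 4: stream[32..33]='0' size=0 (terminator). Final body='yupoj3y1l6jh7qkdp' (17 bytes)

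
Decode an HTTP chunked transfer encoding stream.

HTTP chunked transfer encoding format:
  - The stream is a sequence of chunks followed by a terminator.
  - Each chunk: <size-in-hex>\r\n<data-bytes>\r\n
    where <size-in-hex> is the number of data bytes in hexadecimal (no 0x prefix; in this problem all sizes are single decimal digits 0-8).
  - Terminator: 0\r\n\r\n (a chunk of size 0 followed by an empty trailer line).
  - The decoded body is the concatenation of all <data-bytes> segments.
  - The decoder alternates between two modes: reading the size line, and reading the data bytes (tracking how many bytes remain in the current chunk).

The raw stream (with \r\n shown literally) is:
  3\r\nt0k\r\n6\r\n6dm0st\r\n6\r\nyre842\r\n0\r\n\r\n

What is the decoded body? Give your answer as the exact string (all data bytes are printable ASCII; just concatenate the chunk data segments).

Chunk 1: stream[0..1]='3' size=0x3=3, data at stream[3..6]='t0k' -> body[0..3], body so far='t0k'
Chunk 2: stream[8..9]='6' size=0x6=6, data at stream[11..17]='6dm0st' -> body[3..9], body so far='t0k6dm0st'
Chunk 3: stream[19..20]='6' size=0x6=6, data at stream[22..28]='yre842' -> body[9..15], body so far='t0k6dm0styre842'
Chunk 4: stream[30..31]='0' size=0 (terminator). Final body='t0k6dm0styre842' (15 bytes)

Answer: t0k6dm0styre842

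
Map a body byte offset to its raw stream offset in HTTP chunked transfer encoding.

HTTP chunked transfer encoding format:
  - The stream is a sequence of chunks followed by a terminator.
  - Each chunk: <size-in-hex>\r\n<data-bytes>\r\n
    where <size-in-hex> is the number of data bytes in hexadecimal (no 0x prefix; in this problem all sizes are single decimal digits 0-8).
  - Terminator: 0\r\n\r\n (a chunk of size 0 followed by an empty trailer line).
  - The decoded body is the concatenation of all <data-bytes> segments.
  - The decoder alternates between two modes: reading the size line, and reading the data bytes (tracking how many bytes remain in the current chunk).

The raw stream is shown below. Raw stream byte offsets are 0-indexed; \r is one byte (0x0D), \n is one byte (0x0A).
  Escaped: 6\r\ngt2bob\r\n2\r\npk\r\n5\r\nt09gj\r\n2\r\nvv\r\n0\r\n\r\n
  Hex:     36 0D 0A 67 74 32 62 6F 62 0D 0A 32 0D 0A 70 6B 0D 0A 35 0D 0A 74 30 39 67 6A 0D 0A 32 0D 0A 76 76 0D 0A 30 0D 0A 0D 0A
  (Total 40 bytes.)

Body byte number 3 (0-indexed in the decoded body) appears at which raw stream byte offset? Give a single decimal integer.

Answer: 6

Derivation:
Chunk 1: stream[0..1]='6' size=0x6=6, data at stream[3..9]='gt2bob' -> body[0..6], body so far='gt2bob'
Chunk 2: stream[11..12]='2' size=0x2=2, data at stream[14..16]='pk' -> body[6..8], body so far='gt2bobpk'
Chunk 3: stream[18..19]='5' size=0x5=5, data at stream[21..26]='t09gj' -> body[8..13], body so far='gt2bobpkt09gj'
Chunk 4: stream[28..29]='2' size=0x2=2, data at stream[31..33]='vv' -> body[13..15], body so far='gt2bobpkt09gjvv'
Chunk 5: stream[35..36]='0' size=0 (terminator). Final body='gt2bobpkt09gjvv' (15 bytes)
Body byte 3 at stream offset 6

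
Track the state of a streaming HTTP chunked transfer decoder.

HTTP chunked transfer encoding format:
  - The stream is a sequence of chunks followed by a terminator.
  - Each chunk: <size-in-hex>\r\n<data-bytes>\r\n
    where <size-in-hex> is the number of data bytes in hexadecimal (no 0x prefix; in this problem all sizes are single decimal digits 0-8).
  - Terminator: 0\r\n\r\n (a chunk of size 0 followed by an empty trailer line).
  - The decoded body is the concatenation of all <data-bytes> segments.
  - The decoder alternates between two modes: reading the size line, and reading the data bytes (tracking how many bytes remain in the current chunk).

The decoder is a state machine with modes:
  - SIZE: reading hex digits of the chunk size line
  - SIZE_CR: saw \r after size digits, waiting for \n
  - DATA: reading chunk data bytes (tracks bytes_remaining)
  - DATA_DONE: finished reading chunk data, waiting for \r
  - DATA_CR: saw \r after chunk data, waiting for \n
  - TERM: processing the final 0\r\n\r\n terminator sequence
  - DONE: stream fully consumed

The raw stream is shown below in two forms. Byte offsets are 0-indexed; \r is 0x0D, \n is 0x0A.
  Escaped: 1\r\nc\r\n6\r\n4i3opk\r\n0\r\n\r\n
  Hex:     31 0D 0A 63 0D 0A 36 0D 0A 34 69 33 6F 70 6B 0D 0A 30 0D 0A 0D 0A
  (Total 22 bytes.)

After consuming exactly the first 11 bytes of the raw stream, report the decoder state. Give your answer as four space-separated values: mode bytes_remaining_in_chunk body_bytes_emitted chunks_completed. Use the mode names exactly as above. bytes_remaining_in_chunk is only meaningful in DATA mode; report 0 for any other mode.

Answer: DATA 4 3 1

Derivation:
Byte 0 = '1': mode=SIZE remaining=0 emitted=0 chunks_done=0
Byte 1 = 0x0D: mode=SIZE_CR remaining=0 emitted=0 chunks_done=0
Byte 2 = 0x0A: mode=DATA remaining=1 emitted=0 chunks_done=0
Byte 3 = 'c': mode=DATA_DONE remaining=0 emitted=1 chunks_done=0
Byte 4 = 0x0D: mode=DATA_CR remaining=0 emitted=1 chunks_done=0
Byte 5 = 0x0A: mode=SIZE remaining=0 emitted=1 chunks_done=1
Byte 6 = '6': mode=SIZE remaining=0 emitted=1 chunks_done=1
Byte 7 = 0x0D: mode=SIZE_CR remaining=0 emitted=1 chunks_done=1
Byte 8 = 0x0A: mode=DATA remaining=6 emitted=1 chunks_done=1
Byte 9 = '4': mode=DATA remaining=5 emitted=2 chunks_done=1
Byte 10 = 'i': mode=DATA remaining=4 emitted=3 chunks_done=1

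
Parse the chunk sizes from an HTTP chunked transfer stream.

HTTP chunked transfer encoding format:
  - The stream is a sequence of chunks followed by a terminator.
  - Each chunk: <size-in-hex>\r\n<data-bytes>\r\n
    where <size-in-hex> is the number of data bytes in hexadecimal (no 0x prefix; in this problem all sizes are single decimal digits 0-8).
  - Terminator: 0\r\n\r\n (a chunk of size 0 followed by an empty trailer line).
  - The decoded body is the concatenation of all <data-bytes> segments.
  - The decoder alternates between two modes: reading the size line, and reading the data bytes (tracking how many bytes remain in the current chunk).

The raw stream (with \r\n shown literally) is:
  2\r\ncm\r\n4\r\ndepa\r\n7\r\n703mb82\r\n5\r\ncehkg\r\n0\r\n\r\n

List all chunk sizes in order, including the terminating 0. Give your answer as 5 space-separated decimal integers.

Answer: 2 4 7 5 0

Derivation:
Chunk 1: stream[0..1]='2' size=0x2=2, data at stream[3..5]='cm' -> body[0..2], body so far='cm'
Chunk 2: stream[7..8]='4' size=0x4=4, data at stream[10..14]='depa' -> body[2..6], body so far='cmdepa'
Chunk 3: stream[16..17]='7' size=0x7=7, data at stream[19..26]='703mb82' -> body[6..13], body so far='cmdepa703mb82'
Chunk 4: stream[28..29]='5' size=0x5=5, data at stream[31..36]='cehkg' -> body[13..18], body so far='cmdepa703mb82cehkg'
Chunk 5: stream[38..39]='0' size=0 (terminator). Final body='cmdepa703mb82cehkg' (18 bytes)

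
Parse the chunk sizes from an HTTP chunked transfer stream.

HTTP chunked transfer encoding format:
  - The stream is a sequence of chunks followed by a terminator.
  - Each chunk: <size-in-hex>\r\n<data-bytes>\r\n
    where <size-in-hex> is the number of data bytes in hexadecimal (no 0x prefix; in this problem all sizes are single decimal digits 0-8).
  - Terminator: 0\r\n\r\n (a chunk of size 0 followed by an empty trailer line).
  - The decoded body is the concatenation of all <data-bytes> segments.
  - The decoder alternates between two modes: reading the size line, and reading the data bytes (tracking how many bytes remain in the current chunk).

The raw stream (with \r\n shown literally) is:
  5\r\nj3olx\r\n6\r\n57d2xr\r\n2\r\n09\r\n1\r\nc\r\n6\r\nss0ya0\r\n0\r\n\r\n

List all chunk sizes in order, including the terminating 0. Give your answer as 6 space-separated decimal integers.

Chunk 1: stream[0..1]='5' size=0x5=5, data at stream[3..8]='j3olx' -> body[0..5], body so far='j3olx'
Chunk 2: stream[10..11]='6' size=0x6=6, data at stream[13..19]='57d2xr' -> body[5..11], body so far='j3olx57d2xr'
Chunk 3: stream[21..22]='2' size=0x2=2, data at stream[24..26]='09' -> body[11..13], body so far='j3olx57d2xr09'
Chunk 4: stream[28..29]='1' size=0x1=1, data at stream[31..32]='c' -> body[13..14], body so far='j3olx57d2xr09c'
Chunk 5: stream[34..35]='6' size=0x6=6, data at stream[37..43]='ss0ya0' -> body[14..20], body so far='j3olx57d2xr09css0ya0'
Chunk 6: stream[45..46]='0' size=0 (terminator). Final body='j3olx57d2xr09css0ya0' (20 bytes)

Answer: 5 6 2 1 6 0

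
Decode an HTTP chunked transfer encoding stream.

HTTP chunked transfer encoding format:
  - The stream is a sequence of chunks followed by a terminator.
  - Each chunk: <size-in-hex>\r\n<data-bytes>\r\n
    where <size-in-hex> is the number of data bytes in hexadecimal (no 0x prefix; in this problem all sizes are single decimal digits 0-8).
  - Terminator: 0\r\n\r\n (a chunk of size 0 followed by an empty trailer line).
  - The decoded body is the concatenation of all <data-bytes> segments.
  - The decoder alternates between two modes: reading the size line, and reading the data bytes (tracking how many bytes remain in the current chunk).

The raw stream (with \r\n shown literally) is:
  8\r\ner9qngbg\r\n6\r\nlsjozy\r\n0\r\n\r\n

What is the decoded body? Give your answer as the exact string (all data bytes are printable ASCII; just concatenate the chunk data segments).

Answer: er9qngbglsjozy

Derivation:
Chunk 1: stream[0..1]='8' size=0x8=8, data at stream[3..11]='er9qngbg' -> body[0..8], body so far='er9qngbg'
Chunk 2: stream[13..14]='6' size=0x6=6, data at stream[16..22]='lsjozy' -> body[8..14], body so far='er9qngbglsjozy'
Chunk 3: stream[24..25]='0' size=0 (terminator). Final body='er9qngbglsjozy' (14 bytes)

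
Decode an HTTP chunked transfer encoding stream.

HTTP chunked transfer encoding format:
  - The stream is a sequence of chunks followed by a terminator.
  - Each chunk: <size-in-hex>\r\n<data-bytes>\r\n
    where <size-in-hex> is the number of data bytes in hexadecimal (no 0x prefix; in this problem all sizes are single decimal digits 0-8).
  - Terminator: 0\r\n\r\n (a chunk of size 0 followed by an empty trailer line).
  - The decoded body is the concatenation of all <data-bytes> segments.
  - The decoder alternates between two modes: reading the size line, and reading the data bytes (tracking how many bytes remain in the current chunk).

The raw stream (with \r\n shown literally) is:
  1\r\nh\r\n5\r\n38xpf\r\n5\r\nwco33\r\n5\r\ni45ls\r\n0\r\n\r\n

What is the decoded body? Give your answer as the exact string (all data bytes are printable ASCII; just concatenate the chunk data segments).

Answer: h38xpfwco33i45ls

Derivation:
Chunk 1: stream[0..1]='1' size=0x1=1, data at stream[3..4]='h' -> body[0..1], body so far='h'
Chunk 2: stream[6..7]='5' size=0x5=5, data at stream[9..14]='38xpf' -> body[1..6], body so far='h38xpf'
Chunk 3: stream[16..17]='5' size=0x5=5, data at stream[19..24]='wco33' -> body[6..11], body so far='h38xpfwco33'
Chunk 4: stream[26..27]='5' size=0x5=5, data at stream[29..34]='i45ls' -> body[11..16], body so far='h38xpfwco33i45ls'
Chunk 5: stream[36..37]='0' size=0 (terminator). Final body='h38xpfwco33i45ls' (16 bytes)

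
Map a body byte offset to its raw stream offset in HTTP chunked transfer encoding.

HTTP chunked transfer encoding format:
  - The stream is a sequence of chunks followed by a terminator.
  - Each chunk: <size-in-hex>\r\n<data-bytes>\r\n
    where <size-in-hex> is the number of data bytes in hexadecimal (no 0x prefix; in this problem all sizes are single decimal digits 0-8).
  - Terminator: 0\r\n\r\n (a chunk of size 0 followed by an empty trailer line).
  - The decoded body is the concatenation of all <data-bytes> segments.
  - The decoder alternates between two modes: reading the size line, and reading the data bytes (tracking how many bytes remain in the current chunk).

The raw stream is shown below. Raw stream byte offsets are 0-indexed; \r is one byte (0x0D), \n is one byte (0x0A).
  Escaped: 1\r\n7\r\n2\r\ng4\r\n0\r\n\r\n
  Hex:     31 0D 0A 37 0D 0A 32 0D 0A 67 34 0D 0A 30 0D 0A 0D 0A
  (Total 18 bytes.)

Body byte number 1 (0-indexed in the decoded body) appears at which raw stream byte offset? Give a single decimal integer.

Answer: 9

Derivation:
Chunk 1: stream[0..1]='1' size=0x1=1, data at stream[3..4]='7' -> body[0..1], body so far='7'
Chunk 2: stream[6..7]='2' size=0x2=2, data at stream[9..11]='g4' -> body[1..3], body so far='7g4'
Chunk 3: stream[13..14]='0' size=0 (terminator). Final body='7g4' (3 bytes)
Body byte 1 at stream offset 9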